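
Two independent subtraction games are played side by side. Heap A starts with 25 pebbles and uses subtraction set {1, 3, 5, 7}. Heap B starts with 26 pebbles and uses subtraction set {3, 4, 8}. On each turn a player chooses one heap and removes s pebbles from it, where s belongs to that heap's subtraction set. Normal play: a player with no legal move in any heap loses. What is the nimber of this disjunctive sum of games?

Heap A, S = {1, 3, 5, 7}:
G(0) = 0
G(1) = mex{0} = 1
G(2) = mex{1} = 0
G(3) = mex{0,0} = 1
G(4) = mex{1,1} = 0
G(5) = mex{0,0,0} = 1
G(6) = mex{1,1,1} = 0
G(7) = mex{0,0,0,0} = 1
G(8) = mex{1,1,1,1} = 0
G(9) = mex{0,0,0,0} = 1
G(10) = mex{1,1,1,1} = 0
G(11) = mex{0,0,0,0} = 1
G(12) = mex{1,1,1,1} = 0
G(13) = mex{0,0,0,0} = 1
G(14) = mex{1,1,1,1} = 0
G(15) = mex{0,0,0,0} = 1
G(16) = mex{1,1,1,1} = 0
G(17) = mex{0,0,0,0} = 1
G(18) = mex{1,1,1,1} = 0
G(19) = mex{0,0,0,0} = 1
G(20) = mex{1,1,1,1} = 0
G(21) = mex{0,0,0,0} = 1
G(22) = mex{1,1,1,1} = 0
G(23) = mex{0,0,0,0} = 1
G(24) = mex{1,1,1,1} = 0
G(25) = mex{0,0,0,0} = 1
G_A(25) = 1.
Heap B, S = {3, 4, 8}:
G(0) = 0
G(1) = mex{} = 0
G(2) = mex{} = 0
G(3) = mex{0} = 1
G(4) = mex{0,0} = 1
G(5) = mex{0,0} = 1
G(6) = mex{1,0} = 2
G(7) = mex{1,1} = 0
G(8) = mex{1,1,0} = 2
G(9) = mex{2,1,0} = 3
G(10) = mex{0,2,0} = 1
G(11) = mex{2,0,1} = 3
G(12) = mex{3,2,1} = 0
G(13) = mex{1,3,1} = 0
G(14) = mex{3,1,2} = 0
G(15) = mex{0,3,0} = 1
G(16) = mex{0,0,2} = 1
G(17) = mex{0,0,3} = 1
G(18) = mex{1,0,1} = 2
G(19) = mex{1,1,3} = 0
G(20) = mex{1,1,0} = 2
G(21) = mex{2,1,0} = 3
G(22) = mex{0,2,0} = 1
G(23) = mex{2,0,1} = 3
G(24) = mex{3,2,1} = 0
G(25) = mex{1,3,1} = 0
G(26) = mex{3,1,2} = 0
G_B(26) = 0.
Combined Grundy value = 1 ⊕ 0 = 1.

1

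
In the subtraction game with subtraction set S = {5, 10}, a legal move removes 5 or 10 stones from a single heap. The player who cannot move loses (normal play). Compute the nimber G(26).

2

n :  0  1  2  3  4  5  6  7  8  9 10 11 12 13 14 15 16 17 18 19 20 21 22 23 24 25 26
G :  0  0  0  0  0  1  1  1  1  1  2  2  2  2  2  0  0  0  0  0  1  1  1  1  1  2  2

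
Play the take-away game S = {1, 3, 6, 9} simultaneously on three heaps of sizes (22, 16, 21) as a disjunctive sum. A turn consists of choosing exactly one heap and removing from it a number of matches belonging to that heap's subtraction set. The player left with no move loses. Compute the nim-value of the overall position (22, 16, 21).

All heaps use S = {1, 3, 6, 9}:
G(0) = 0
G(1) = mex{0} = 1
G(2) = mex{1} = 0
G(3) = mex{0,0} = 1
G(4) = mex{1,1} = 0
G(5) = mex{0,0} = 1
G(6) = mex{1,1,0} = 2
G(7) = mex{2,0,1} = 3
G(8) = mex{3,1,0} = 2
G(9) = mex{2,2,1,0} = 3
G(10) = mex{3,3,0,1} = 2
G(11) = mex{2,2,1,0} = 3
G(12) = mex{3,3,2,1} = 0
G(13) = mex{0,2,3,0} = 1
G(14) = mex{1,3,2,1} = 0
G(15) = mex{0,0,3,2} = 1
G(16) = mex{1,1,2,3} = 0
G(17) = mex{0,0,3,2} = 1
G(18) = mex{1,1,0,3} = 2
G(19) = mex{2,0,1,2} = 3
G(20) = mex{3,1,0,3} = 2
G(21) = mex{2,2,1,0} = 3
G(22) = mex{3,3,0,1} = 2
Heap A: G(22) = 2.
Heap B: G(16) = 0.
Heap C: G(21) = 3.
Combined Grundy value = 2 ⊕ 0 ⊕ 3 = 1.

1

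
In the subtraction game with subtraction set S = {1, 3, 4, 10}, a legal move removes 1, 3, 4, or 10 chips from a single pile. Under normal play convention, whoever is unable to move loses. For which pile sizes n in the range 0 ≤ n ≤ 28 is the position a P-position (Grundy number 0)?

G(0) = 0
G(1) = mex{0} = 1
G(2) = mex{1} = 0
G(3) = mex{0,0} = 1
G(4) = mex{1,1,0} = 2
G(5) = mex{2,0,1} = 3
G(6) = mex{3,1,0} = 2
G(7) = mex{2,2,1} = 0
G(8) = mex{0,3,2} = 1
G(9) = mex{1,2,3} = 0
G(10) = mex{0,0,2,0} = 1
G(11) = mex{1,1,0,1} = 2
G(12) = mex{2,0,1,0} = 3
G(13) = mex{3,1,0,1} = 2
G(14) = mex{2,2,1,2} = 0
G(15) = mex{0,3,2,3} = 1
G(16) = mex{1,2,3,2} = 0
G(17) = mex{0,0,2,0} = 1
G(18) = mex{1,1,0,1} = 2
G(19) = mex{2,0,1,0} = 3
G(20) = mex{3,1,0,1} = 2
G(21) = mex{2,2,1,2} = 0
G(22) = mex{0,3,2,3} = 1
G(23) = mex{1,2,3,2} = 0
G(24) = mex{0,0,2,0} = 1
G(25) = mex{1,1,0,1} = 2
G(26) = mex{2,0,1,0} = 3
G(27) = mex{3,1,0,1} = 2
G(28) = mex{2,2,1,2} = 0
P-positions are exactly the n with G(n) = 0.

0, 2, 7, 9, 14, 16, 21, 23, 28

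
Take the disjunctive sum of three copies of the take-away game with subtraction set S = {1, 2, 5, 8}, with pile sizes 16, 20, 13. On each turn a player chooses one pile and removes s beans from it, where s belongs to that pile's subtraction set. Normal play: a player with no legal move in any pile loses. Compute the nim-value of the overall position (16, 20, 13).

All piles use S = {1, 2, 5, 8}:
n :  0  1  2  3  4  5  6  7  8  9 10 11 12 13 14 15 16 17 18 19 20
G :  0  1  2  0  1  2  0  1  2  0  1  2  0  1  2  0  1  2  0  1  2
Pile A: G(16) = 1.
Pile B: G(20) = 2.
Pile C: G(13) = 1.
Combined Grundy value = 1 ⊕ 2 ⊕ 1 = 2.

2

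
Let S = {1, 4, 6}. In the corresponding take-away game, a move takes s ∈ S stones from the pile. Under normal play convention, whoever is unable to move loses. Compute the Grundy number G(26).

G(0) = 0
G(1) = mex{0} = 1
G(2) = mex{1} = 0
G(3) = mex{0} = 1
G(4) = mex{1,0} = 2
G(5) = mex{2,1} = 0
G(6) = mex{0,0,0} = 1
G(7) = mex{1,1,1} = 0
G(8) = mex{0,2,0} = 1
G(9) = mex{1,0,1} = 2
G(10) = mex{2,1,2} = 0
G(11) = mex{0,0,0} = 1
G(12) = mex{1,1,1} = 0
G(13) = mex{0,2,0} = 1
G(14) = mex{1,0,1} = 2
G(15) = mex{2,1,2} = 0
G(16) = mex{0,0,0} = 1
G(17) = mex{1,1,1} = 0
G(18) = mex{0,2,0} = 1
G(19) = mex{1,0,1} = 2
G(20) = mex{2,1,2} = 0
G(21) = mex{0,0,0} = 1
G(22) = mex{1,1,1} = 0
G(23) = mex{0,2,0} = 1
G(24) = mex{1,0,1} = 2
G(25) = mex{2,1,2} = 0
G(26) = mex{0,0,0} = 1

1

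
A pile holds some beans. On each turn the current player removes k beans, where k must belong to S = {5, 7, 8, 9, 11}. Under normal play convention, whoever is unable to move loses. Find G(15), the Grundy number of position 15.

3

n :  0  1  2  3  4  5  6  7  8  9 10 11 12 13 14 15
G :  0  0  0  0  0  1  1  1  1  1  2  2  2  2  2  3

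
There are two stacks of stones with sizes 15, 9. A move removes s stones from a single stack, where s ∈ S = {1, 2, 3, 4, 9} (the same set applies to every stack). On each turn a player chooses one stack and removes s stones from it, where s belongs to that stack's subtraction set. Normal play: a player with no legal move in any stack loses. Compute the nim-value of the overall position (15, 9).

4

All stacks use S = {1, 2, 3, 4, 9}:
n :  0  1  2  3  4  5  6  7  8  9 10 11 12 13 14 15
G :  0  1  2  3  4  0  1  2  3  4  0  1  2  3  4  0
Stack A: G(15) = 0.
Stack B: G(9) = 4.
Combined Grundy value = 0 ⊕ 4 = 4.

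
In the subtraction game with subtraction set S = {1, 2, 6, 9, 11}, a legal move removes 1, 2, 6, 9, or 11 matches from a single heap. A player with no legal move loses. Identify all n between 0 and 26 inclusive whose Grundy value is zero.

0, 3, 7, 10, 15, 20, 23

n :  0  1  2  3  4  5  6  7  8  9 10 11 12 13 14 15 16 17 18 19 20 21 22 23 24 25 26
G :  0  1  2  0  1  2  3  0  1  2  0  1  2  3  4  0  1  2  3  4  0  1  2  0  1  2  3
P-positions are exactly the n with G(n) = 0.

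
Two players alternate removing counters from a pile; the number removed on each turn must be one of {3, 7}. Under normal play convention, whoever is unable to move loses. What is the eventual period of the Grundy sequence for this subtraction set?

n :  0  1  2  3  4  5  6  7  8  9 10 11 12 13 14 15 16 17 18 19 20 21
G :  0  0  0  1  1  1  0  2  2  1  0  0  0  1  1  1  0  2  2  1  0  0
G(n+10) = G(n) holds for n = 0,…,6 (a full window of length max(S) = 7), so the sequence is purely periodic with period 10.

10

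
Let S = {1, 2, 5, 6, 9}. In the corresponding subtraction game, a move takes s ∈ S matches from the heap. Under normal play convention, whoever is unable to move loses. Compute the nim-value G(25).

1

n :  0  1  2  3  4  5  6  7  8  9 10 11 12 13 14 15 16 17 18 19 20 21 22 23 24 25
G :  0  1  2  0  1  2  3  0  1  2  0  1  2  3  0  1  2  0  1  2  3  0  1  2  0  1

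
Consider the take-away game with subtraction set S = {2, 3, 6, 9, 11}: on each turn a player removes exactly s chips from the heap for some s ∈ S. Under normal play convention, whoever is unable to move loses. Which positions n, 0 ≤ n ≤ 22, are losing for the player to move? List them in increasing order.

n :  0  1  2  3  4  5  6  7  8  9 10 11 12 13 14 15 16 17 18 19 20 21 22
G :  0  0  1  1  2  0  3  1  2  2  3  3  4  0  5  1  2  0  0  1  1  2  4
P-positions are exactly the n with G(n) = 0.

0, 1, 5, 13, 17, 18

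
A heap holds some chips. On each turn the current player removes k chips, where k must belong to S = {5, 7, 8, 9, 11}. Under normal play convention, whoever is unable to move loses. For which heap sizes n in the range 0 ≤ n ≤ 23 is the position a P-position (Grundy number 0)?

n :  0  1  2  3  4  5  6  7  8  9 10 11 12 13 14 15 16 17 18 19 20 21 22 23
G :  0  0  0  0  0  1  1  1  1  1  2  2  2  2  2  3  0  0  0  0  0  1  1  1
P-positions are exactly the n with G(n) = 0.

0, 1, 2, 3, 4, 16, 17, 18, 19, 20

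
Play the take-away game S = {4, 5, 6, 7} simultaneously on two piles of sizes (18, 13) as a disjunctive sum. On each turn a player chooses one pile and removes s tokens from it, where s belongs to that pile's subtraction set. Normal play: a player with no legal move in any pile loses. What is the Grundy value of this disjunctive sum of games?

All piles use S = {4, 5, 6, 7}:
G(0) = 0
G(1) = mex{} = 0
G(2) = mex{} = 0
G(3) = mex{} = 0
G(4) = mex{0} = 1
G(5) = mex{0,0} = 1
G(6) = mex{0,0,0} = 1
G(7) = mex{0,0,0,0} = 1
G(8) = mex{1,0,0,0} = 2
G(9) = mex{1,1,0,0} = 2
G(10) = mex{1,1,1,0} = 2
G(11) = mex{1,1,1,1} = 0
G(12) = mex{2,1,1,1} = 0
G(13) = mex{2,2,1,1} = 0
G(14) = mex{2,2,2,1} = 0
G(15) = mex{0,2,2,2} = 1
G(16) = mex{0,0,2,2} = 1
G(17) = mex{0,0,0,2} = 1
G(18) = mex{0,0,0,0} = 1
Pile A: G(18) = 1.
Pile B: G(13) = 0.
Combined Grundy value = 1 ⊕ 0 = 1.

1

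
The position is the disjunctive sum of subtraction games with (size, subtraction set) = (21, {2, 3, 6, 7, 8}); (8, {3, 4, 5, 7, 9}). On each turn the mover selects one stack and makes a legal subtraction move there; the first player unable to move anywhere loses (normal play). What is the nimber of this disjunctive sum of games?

Stack A, S = {2, 3, 6, 7, 8}:
n :  0  1  2  3  4  5  6  7  8  9 10 11 12 13 14 15 16 17 18 19 20 21
G :  0  0  1  1  2  0  3  1  2  2  0  3  1  2  0  0  1  1  2  0  3  1
G_A(21) = 1.
Stack B, S = {3, 4, 5, 7, 9}:
n : 0 1 2 3 4 5 6 7 8
G : 0 0 0 1 1 1 2 2 2
G_B(8) = 2.
Combined Grundy value = 1 ⊕ 2 = 3.

3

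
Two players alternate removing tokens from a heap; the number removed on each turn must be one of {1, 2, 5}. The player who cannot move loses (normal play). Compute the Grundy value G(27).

0

G(0) = 0
G(1) = mex{0} = 1
G(2) = mex{1,0} = 2
G(3) = mex{2,1} = 0
G(4) = mex{0,2} = 1
G(5) = mex{1,0,0} = 2
G(6) = mex{2,1,1} = 0
G(7) = mex{0,2,2} = 1
G(8) = mex{1,0,0} = 2
G(9) = mex{2,1,1} = 0
G(10) = mex{0,2,2} = 1
G(11) = mex{1,0,0} = 2
G(12) = mex{2,1,1} = 0
G(13) = mex{0,2,2} = 1
G(14) = mex{1,0,0} = 2
G(15) = mex{2,1,1} = 0
G(16) = mex{0,2,2} = 1
G(17) = mex{1,0,0} = 2
G(18) = mex{2,1,1} = 0
G(19) = mex{0,2,2} = 1
G(20) = mex{1,0,0} = 2
G(21) = mex{2,1,1} = 0
G(22) = mex{0,2,2} = 1
G(23) = mex{1,0,0} = 2
G(24) = mex{2,1,1} = 0
G(25) = mex{0,2,2} = 1
G(26) = mex{1,0,0} = 2
G(27) = mex{2,1,1} = 0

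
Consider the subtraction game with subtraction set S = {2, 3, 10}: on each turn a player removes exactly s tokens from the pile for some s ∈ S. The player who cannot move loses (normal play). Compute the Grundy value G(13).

0

n :  0  1  2  3  4  5  6  7  8  9 10 11 12 13
G :  0  0  1  1  2  0  0  1  1  2  2  3  0  0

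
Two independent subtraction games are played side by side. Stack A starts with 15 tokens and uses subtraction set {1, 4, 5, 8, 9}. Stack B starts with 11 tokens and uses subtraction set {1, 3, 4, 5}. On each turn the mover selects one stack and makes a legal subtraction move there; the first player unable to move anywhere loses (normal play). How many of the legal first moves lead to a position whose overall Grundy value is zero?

0

Stack A, S = {1, 4, 5, 8, 9}:
n :  0  1  2  3  4  5  6  7  8  9 10 11 12 13 14 15
G :  0  1  0  1  2  3  2  3  4  5  4  5  0  1  0  1
G_A(15) = 1.
Stack B, S = {1, 3, 4, 5}:
n :  0  1  2  3  4  5  6  7  8  9 10 11
G :  0  1  0  1  2  3  2  3  0  1  0  1
G_B(11) = 1.
Combined Grundy value = 1 ⊕ 1 = 0.
A winning move leaves total XOR = 0, i.e. changes one component's Grundy value g to g ⊕ X where X is the current total.
Stack A: target g' = 1⊕0 = 1, but every legal move changes the Grundy value (mex property), so 0 moves.
Stack B: target g' = 1⊕0 = 1, but every legal move changes the Grundy value (mex property), so 0 moves.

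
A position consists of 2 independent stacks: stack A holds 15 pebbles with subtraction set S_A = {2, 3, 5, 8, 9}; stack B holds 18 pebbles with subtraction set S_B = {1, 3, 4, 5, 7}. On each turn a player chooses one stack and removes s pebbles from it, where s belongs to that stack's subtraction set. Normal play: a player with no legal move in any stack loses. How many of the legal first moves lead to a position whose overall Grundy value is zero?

Stack A, S = {2, 3, 5, 8, 9}:
n :  0  1  2  3  4  5  6  7  8  9 10 11 12 13 14 15
G :  0  0  1  1  2  2  3  0  4  1  3  0  4  1  5  2
G_A(15) = 2.
Stack B, S = {1, 3, 4, 5, 7}:
n :  0  1  2  3  4  5  6  7  8  9 10 11 12 13 14 15 16 17 18
G :  0  1  0  1  2  3  2  3  0  1  0  1  2  3  2  3  0  1  0
G_B(18) = 0.
Combined Grundy value = 2 ⊕ 0 = 2.
A winning move leaves total XOR = 0, i.e. changes one component's Grundy value g to g ⊕ X where X is the current total.
Stack A: need g' = 2⊕2 = 0. Options: 15−2→G=1, 15−3→G=4, 15−5→G=3, 15−8→G=0, 15−9→G=3. Hits: 1.
Stack B: need g' = 0⊕2 = 2. Options: 18−1→G=1, 18−3→G=3, 18−4→G=2, 18−5→G=3, 18−7→G=1. Hits: 1.

2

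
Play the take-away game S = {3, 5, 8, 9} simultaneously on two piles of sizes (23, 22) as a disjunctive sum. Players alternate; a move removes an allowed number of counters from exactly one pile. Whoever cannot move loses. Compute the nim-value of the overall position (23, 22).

All piles use S = {3, 5, 8, 9}:
G(0) = 0
G(1) = mex{} = 0
G(2) = mex{} = 0
G(3) = mex{0} = 1
G(4) = mex{0} = 1
G(5) = mex{0,0} = 1
G(6) = mex{1,0} = 2
G(7) = mex{1,0} = 2
G(8) = mex{1,1,0} = 2
G(9) = mex{2,1,0,0} = 3
G(10) = mex{2,1,0,0} = 3
G(11) = mex{2,2,1,0} = 3
G(12) = mex{3,2,1,1} = 0
G(13) = mex{3,2,1,1} = 0
G(14) = mex{3,3,2,1} = 0
G(15) = mex{0,3,2,2} = 1
G(16) = mex{0,3,2,2} = 1
G(17) = mex{0,0,3,2} = 1
G(18) = mex{1,0,3,3} = 2
G(19) = mex{1,0,3,3} = 2
G(20) = mex{1,1,0,3} = 2
G(21) = mex{2,1,0,0} = 3
G(22) = mex{2,1,0,0} = 3
G(23) = mex{2,2,1,0} = 3
Pile A: G(23) = 3.
Pile B: G(22) = 3.
Combined Grundy value = 3 ⊕ 3 = 0.

0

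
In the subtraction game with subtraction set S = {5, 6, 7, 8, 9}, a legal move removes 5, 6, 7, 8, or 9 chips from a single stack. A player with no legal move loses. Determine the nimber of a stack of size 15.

n :  0  1  2  3  4  5  6  7  8  9 10 11 12 13 14 15
G :  0  0  0  0  0  1  1  1  1  1  2  2  2  2  0  0

0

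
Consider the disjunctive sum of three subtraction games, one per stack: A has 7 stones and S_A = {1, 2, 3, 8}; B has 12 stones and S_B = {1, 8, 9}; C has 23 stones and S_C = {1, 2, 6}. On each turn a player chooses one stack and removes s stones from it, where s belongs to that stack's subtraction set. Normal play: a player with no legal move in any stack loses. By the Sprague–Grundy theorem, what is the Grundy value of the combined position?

3

Stack A, S = {1, 2, 3, 8}:
n : 0 1 2 3 4 5 6 7
G : 0 1 2 3 0 1 2 3
G_A(7) = 3.
Stack B, S = {1, 8, 9}:
G(0) = 0
G(1) = mex{0} = 1
G(2) = mex{1} = 0
G(3) = mex{0} = 1
G(4) = mex{1} = 0
G(5) = mex{0} = 1
G(6) = mex{1} = 0
G(7) = mex{0} = 1
G(8) = mex{1,0} = 2
G(9) = mex{2,1,0} = 3
G(10) = mex{3,0,1} = 2
G(11) = mex{2,1,0} = 3
G(12) = mex{3,0,1} = 2
G_B(12) = 2.
Stack C, S = {1, 2, 6}:
G(0) = 0
G(1) = mex{0} = 1
G(2) = mex{1,0} = 2
G(3) = mex{2,1} = 0
G(4) = mex{0,2} = 1
G(5) = mex{1,0} = 2
G(6) = mex{2,1,0} = 3
G(7) = mex{3,2,1} = 0
G(8) = mex{0,3,2} = 1
G(9) = mex{1,0,0} = 2
G(10) = mex{2,1,1} = 0
G(11) = mex{0,2,2} = 1
G(12) = mex{1,0,3} = 2
G(13) = mex{2,1,0} = 3
G(14) = mex{3,2,1} = 0
G(15) = mex{0,3,2} = 1
G(16) = mex{1,0,0} = 2
G(17) = mex{2,1,1} = 0
G(18) = mex{0,2,2} = 1
G(19) = mex{1,0,3} = 2
G(20) = mex{2,1,0} = 3
G(21) = mex{3,2,1} = 0
G(22) = mex{0,3,2} = 1
G(23) = mex{1,0,0} = 2
G_C(23) = 2.
Combined Grundy value = 3 ⊕ 2 ⊕ 2 = 3.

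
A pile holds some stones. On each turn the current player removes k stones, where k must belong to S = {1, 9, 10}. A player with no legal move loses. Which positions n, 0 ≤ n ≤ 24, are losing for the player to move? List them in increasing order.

0, 2, 4, 6, 8, 19, 21, 23

G(0) = 0
G(1) = mex{0} = 1
G(2) = mex{1} = 0
G(3) = mex{0} = 1
G(4) = mex{1} = 0
G(5) = mex{0} = 1
G(6) = mex{1} = 0
G(7) = mex{0} = 1
G(8) = mex{1} = 0
G(9) = mex{0,0} = 1
G(10) = mex{1,1,0} = 2
G(11) = mex{2,0,1} = 3
G(12) = mex{3,1,0} = 2
G(13) = mex{2,0,1} = 3
G(14) = mex{3,1,0} = 2
G(15) = mex{2,0,1} = 3
G(16) = mex{3,1,0} = 2
G(17) = mex{2,0,1} = 3
G(18) = mex{3,1,0} = 2
G(19) = mex{2,2,1} = 0
G(20) = mex{0,3,2} = 1
G(21) = mex{1,2,3} = 0
G(22) = mex{0,3,2} = 1
G(23) = mex{1,2,3} = 0
G(24) = mex{0,3,2} = 1
P-positions are exactly the n with G(n) = 0.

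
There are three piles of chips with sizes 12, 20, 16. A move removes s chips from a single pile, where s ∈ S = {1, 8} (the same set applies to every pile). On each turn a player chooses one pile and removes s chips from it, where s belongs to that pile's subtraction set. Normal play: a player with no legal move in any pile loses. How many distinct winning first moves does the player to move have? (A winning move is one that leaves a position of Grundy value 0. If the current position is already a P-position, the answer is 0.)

0

All piles use S = {1, 8}:
G(0) = 0
G(1) = mex{0} = 1
G(2) = mex{1} = 0
G(3) = mex{0} = 1
G(4) = mex{1} = 0
G(5) = mex{0} = 1
G(6) = mex{1} = 0
G(7) = mex{0} = 1
G(8) = mex{1,0} = 2
G(9) = mex{2,1} = 0
G(10) = mex{0,0} = 1
G(11) = mex{1,1} = 0
G(12) = mex{0,0} = 1
G(13) = mex{1,1} = 0
G(14) = mex{0,0} = 1
G(15) = mex{1,1} = 0
G(16) = mex{0,2} = 1
G(17) = mex{1,0} = 2
G(18) = mex{2,1} = 0
G(19) = mex{0,0} = 1
G(20) = mex{1,1} = 0
Pile A: G(12) = 1.
Pile B: G(20) = 0.
Pile C: G(16) = 1.
Combined Grundy value = 1 ⊕ 0 ⊕ 1 = 0.
A winning move leaves total XOR = 0, i.e. changes one component's Grundy value g to g ⊕ X where X is the current total.
Pile A: target g' = 1⊕0 = 1, but every legal move changes the Grundy value (mex property), so 0 moves.
Pile B: target g' = 0⊕0 = 0, but every legal move changes the Grundy value (mex property), so 0 moves.
Pile C: target g' = 1⊕0 = 1, but every legal move changes the Grundy value (mex property), so 0 moves.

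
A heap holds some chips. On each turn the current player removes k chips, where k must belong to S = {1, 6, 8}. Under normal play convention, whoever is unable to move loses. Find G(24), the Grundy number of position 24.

G(0) = 0
G(1) = mex{0} = 1
G(2) = mex{1} = 0
G(3) = mex{0} = 1
G(4) = mex{1} = 0
G(5) = mex{0} = 1
G(6) = mex{1,0} = 2
G(7) = mex{2,1} = 0
G(8) = mex{0,0,0} = 1
G(9) = mex{1,1,1} = 0
G(10) = mex{0,0,0} = 1
G(11) = mex{1,1,1} = 0
G(12) = mex{0,2,0} = 1
G(13) = mex{1,0,1} = 2
G(14) = mex{2,1,2} = 0
G(15) = mex{0,0,0} = 1
G(16) = mex{1,1,1} = 0
G(17) = mex{0,0,0} = 1
G(18) = mex{1,1,1} = 0
G(19) = mex{0,2,0} = 1
G(20) = mex{1,0,1} = 2
G(21) = mex{2,1,2} = 0
G(22) = mex{0,0,0} = 1
G(23) = mex{1,1,1} = 0
G(24) = mex{0,0,0} = 1

1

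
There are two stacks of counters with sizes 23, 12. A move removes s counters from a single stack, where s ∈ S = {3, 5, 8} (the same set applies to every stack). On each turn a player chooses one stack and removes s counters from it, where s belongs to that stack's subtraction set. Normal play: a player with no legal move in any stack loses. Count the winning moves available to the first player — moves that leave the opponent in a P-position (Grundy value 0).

0

All stacks use S = {3, 5, 8}:
n :  0  1  2  3  4  5  6  7  8  9 10 11 12 13 14 15 16 17 18 19 20 21 22 23
G :  0  0  0  1  1  1  2  2  2  3  3  0  0  0  1  1  1  2  2  2  3  3  0  0
Stack A: G(23) = 0.
Stack B: G(12) = 0.
Combined Grundy value = 0 ⊕ 0 = 0.
A winning move leaves total XOR = 0, i.e. changes one component's Grundy value g to g ⊕ X where X is the current total.
Stack A: target g' = 0⊕0 = 0, but every legal move changes the Grundy value (mex property), so 0 moves.
Stack B: target g' = 0⊕0 = 0, but every legal move changes the Grundy value (mex property), so 0 moves.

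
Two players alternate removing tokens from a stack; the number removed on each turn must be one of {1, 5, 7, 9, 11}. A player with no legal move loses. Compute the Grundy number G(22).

n :  0  1  2  3  4  5  6  7  8  9 10 11 12 13 14 15 16 17 18 19 20 21 22
G :  0  1  0  1  0  1  0  1  0  1  0  1  0  1  0  1  0  1  0  1  0  1  0

0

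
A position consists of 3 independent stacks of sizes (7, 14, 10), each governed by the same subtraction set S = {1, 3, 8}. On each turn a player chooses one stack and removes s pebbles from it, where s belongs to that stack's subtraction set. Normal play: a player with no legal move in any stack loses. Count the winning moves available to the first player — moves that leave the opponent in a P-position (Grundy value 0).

1

All stacks use S = {1, 3, 8}:
n :  0  1  2  3  4  5  6  7  8  9 10 11 12 13 14
G :  0  1  0  1  0  1  0  1  2  3  2  0  1  0  1
Stack A: G(7) = 1.
Stack B: G(14) = 1.
Stack C: G(10) = 2.
Combined Grundy value = 1 ⊕ 1 ⊕ 2 = 2.
A winning move leaves total XOR = 0, i.e. changes one component's Grundy value g to g ⊕ X where X is the current total.
Stack A: need g' = 1⊕2 = 3. Options: 7−1→G=0, 7−3→G=0. Hits: 0.
Stack B: need g' = 1⊕2 = 3. Options: 14−1→G=0, 14−3→G=0, 14−8→G=0. Hits: 0.
Stack C: need g' = 2⊕2 = 0. Options: 10−1→G=3, 10−3→G=1, 10−8→G=0. Hits: 1.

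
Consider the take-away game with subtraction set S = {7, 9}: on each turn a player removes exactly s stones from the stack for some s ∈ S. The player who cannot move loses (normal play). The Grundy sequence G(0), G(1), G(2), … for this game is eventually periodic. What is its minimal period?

G(0) = 0
G(1) = mex{} = 0
G(2) = mex{} = 0
G(3) = mex{} = 0
G(4) = mex{} = 0
G(5) = mex{} = 0
G(6) = mex{} = 0
G(7) = mex{0} = 1
G(8) = mex{0} = 1
G(9) = mex{0,0} = 1
G(10) = mex{0,0} = 1
G(11) = mex{0,0} = 1
G(12) = mex{0,0} = 1
G(13) = mex{0,0} = 1
G(14) = mex{1,0} = 2
G(15) = mex{1,0} = 2
G(16) = mex{1,1} = 0
G(17) = mex{1,1} = 0
G(18) = mex{1,1} = 0
G(19) = mex{1,1} = 0
G(20) = mex{1,1} = 0
G(21) = mex{2,1} = 0
G(22) = mex{2,1} = 0
G(23) = mex{0,2} = 1
G(24) = mex{0,2} = 1
G(25) = mex{0,0} = 1
G(26) = mex{0,0} = 1
G(27) = mex{0,0} = 1
G(28) = mex{0,0} = 1
G(29) = mex{0,0} = 1
G(30) = mex{1,0} = 2
G(31) = mex{1,0} = 2
G(32) = mex{1,1} = 0
G(33) = mex{1,1} = 0
G(n+16) = G(n) holds for n = 0,…,8 (a full window of length max(S) = 9), so the sequence is purely periodic with period 16.

16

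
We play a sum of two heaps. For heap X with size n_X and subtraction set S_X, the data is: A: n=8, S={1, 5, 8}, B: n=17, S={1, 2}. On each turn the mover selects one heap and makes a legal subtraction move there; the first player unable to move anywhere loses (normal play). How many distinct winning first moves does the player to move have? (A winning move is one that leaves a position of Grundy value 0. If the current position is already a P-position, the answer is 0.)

Heap A, S = {1, 5, 8}:
n : 0 1 2 3 4 5 6 7 8
G : 0 1 0 1 0 1 0 1 2
G_A(8) = 2.
Heap B, S = {1, 2}:
G(0) = 0
G(1) = mex{0} = 1
G(2) = mex{1,0} = 2
G(3) = mex{2,1} = 0
G(4) = mex{0,2} = 1
G(5) = mex{1,0} = 2
G(6) = mex{2,1} = 0
G(7) = mex{0,2} = 1
G(8) = mex{1,0} = 2
G(9) = mex{2,1} = 0
G(10) = mex{0,2} = 1
G(11) = mex{1,0} = 2
G(12) = mex{2,1} = 0
G(13) = mex{0,2} = 1
G(14) = mex{1,0} = 2
G(15) = mex{2,1} = 0
G(16) = mex{0,2} = 1
G(17) = mex{1,0} = 2
G_B(17) = 2.
Combined Grundy value = 2 ⊕ 2 = 0.
A winning move leaves total XOR = 0, i.e. changes one component's Grundy value g to g ⊕ X where X is the current total.
Heap A: target g' = 2⊕0 = 2, but every legal move changes the Grundy value (mex property), so 0 moves.
Heap B: target g' = 2⊕0 = 2, but every legal move changes the Grundy value (mex property), so 0 moves.

0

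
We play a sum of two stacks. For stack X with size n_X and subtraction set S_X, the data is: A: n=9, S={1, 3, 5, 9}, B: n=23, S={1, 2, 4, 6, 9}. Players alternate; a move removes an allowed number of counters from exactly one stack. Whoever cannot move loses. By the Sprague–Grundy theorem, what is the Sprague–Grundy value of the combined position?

Stack A, S = {1, 3, 5, 9}:
n : 0 1 2 3 4 5 6 7 8 9
G : 0 1 0 1 0 1 0 1 0 1
G_A(9) = 1.
Stack B, S = {1, 2, 4, 6, 9}:
G(0) = 0
G(1) = mex{0} = 1
G(2) = mex{1,0} = 2
G(3) = mex{2,1} = 0
G(4) = mex{0,2,0} = 1
G(5) = mex{1,0,1} = 2
G(6) = mex{2,1,2,0} = 3
G(7) = mex{3,2,0,1} = 4
G(8) = mex{4,3,1,2} = 0
G(9) = mex{0,4,2,0,0} = 1
G(10) = mex{1,0,3,1,1} = 2
G(11) = mex{2,1,4,2,2} = 0
G(12) = mex{0,2,0,3,0} = 1
G(13) = mex{1,0,1,4,1} = 2
G(14) = mex{2,1,2,0,2} = 3
G(15) = mex{3,2,0,1,3} = 4
G(16) = mex{4,3,1,2,4} = 0
G(17) = mex{0,4,2,0,0} = 1
G(18) = mex{1,0,3,1,1} = 2
G(19) = mex{2,1,4,2,2} = 0
G(20) = mex{0,2,0,3,0} = 1
G(21) = mex{1,0,1,4,1} = 2
G(22) = mex{2,1,2,0,2} = 3
G(23) = mex{3,2,0,1,3} = 4
G_B(23) = 4.
Combined Grundy value = 1 ⊕ 4 = 5.

5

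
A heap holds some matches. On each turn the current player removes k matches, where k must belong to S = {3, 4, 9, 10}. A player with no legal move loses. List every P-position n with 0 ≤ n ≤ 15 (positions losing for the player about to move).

G(0) = 0
G(1) = mex{} = 0
G(2) = mex{} = 0
G(3) = mex{0} = 1
G(4) = mex{0,0} = 1
G(5) = mex{0,0} = 1
G(6) = mex{1,0} = 2
G(7) = mex{1,1} = 0
G(8) = mex{1,1} = 0
G(9) = mex{2,1,0} = 3
G(10) = mex{0,2,0,0} = 1
G(11) = mex{0,0,0,0} = 1
G(12) = mex{3,0,1,0} = 2
G(13) = mex{1,3,1,1} = 0
G(14) = mex{1,1,1,1} = 0
G(15) = mex{2,1,2,1} = 0
P-positions are exactly the n with G(n) = 0.

0, 1, 2, 7, 8, 13, 14, 15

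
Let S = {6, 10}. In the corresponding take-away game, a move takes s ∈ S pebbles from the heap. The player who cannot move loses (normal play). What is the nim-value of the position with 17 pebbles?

G(0) = 0
G(1) = mex{} = 0
G(2) = mex{} = 0
G(3) = mex{} = 0
G(4) = mex{} = 0
G(5) = mex{} = 0
G(6) = mex{0} = 1
G(7) = mex{0} = 1
G(8) = mex{0} = 1
G(9) = mex{0} = 1
G(10) = mex{0,0} = 1
G(11) = mex{0,0} = 1
G(12) = mex{1,0} = 2
G(13) = mex{1,0} = 2
G(14) = mex{1,0} = 2
G(15) = mex{1,0} = 2
G(16) = mex{1,1} = 0
G(17) = mex{1,1} = 0

0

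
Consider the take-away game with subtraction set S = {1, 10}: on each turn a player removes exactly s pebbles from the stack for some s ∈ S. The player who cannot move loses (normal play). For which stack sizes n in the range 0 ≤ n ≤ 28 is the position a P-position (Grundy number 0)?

0, 2, 4, 6, 8, 11, 13, 15, 17, 19, 22, 24, 26, 28

n :  0  1  2  3  4  5  6  7  8  9 10 11 12 13 14 15 16 17 18 19 20 21 22 23 24 25 26 27 28
G :  0  1  0  1  0  1  0  1  0  1  2  0  1  0  1  0  1  0  1  0  1  2  0  1  0  1  0  1  0
P-positions are exactly the n with G(n) = 0.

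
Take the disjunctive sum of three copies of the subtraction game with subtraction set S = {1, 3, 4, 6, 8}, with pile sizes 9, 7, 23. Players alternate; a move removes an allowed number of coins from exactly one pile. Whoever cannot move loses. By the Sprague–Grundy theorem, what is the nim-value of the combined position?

All piles use S = {1, 3, 4, 6, 8}:
G(0) = 0
G(1) = mex{0} = 1
G(2) = mex{1} = 0
G(3) = mex{0,0} = 1
G(4) = mex{1,1,0} = 2
G(5) = mex{2,0,1} = 3
G(6) = mex{3,1,0,0} = 2
G(7) = mex{2,2,1,1} = 0
G(8) = mex{0,3,2,0,0} = 1
G(9) = mex{1,2,3,1,1} = 0
G(10) = mex{0,0,2,2,0} = 1
G(11) = mex{1,1,0,3,1} = 2
G(12) = mex{2,0,1,2,2} = 3
G(13) = mex{3,1,0,0,3} = 2
G(14) = mex{2,2,1,1,2} = 0
G(15) = mex{0,3,2,0,0} = 1
G(16) = mex{1,2,3,1,1} = 0
G(17) = mex{0,0,2,2,0} = 1
G(18) = mex{1,1,0,3,1} = 2
G(19) = mex{2,0,1,2,2} = 3
G(20) = mex{3,1,0,0,3} = 2
G(21) = mex{2,2,1,1,2} = 0
G(22) = mex{0,3,2,0,0} = 1
G(23) = mex{1,2,3,1,1} = 0
Pile A: G(9) = 0.
Pile B: G(7) = 0.
Pile C: G(23) = 0.
Combined Grundy value = 0 ⊕ 0 ⊕ 0 = 0.

0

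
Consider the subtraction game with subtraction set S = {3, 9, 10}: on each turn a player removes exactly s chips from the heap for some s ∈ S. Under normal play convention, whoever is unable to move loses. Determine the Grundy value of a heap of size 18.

G(0) = 0
G(1) = mex{} = 0
G(2) = mex{} = 0
G(3) = mex{0} = 1
G(4) = mex{0} = 1
G(5) = mex{0} = 1
G(6) = mex{1} = 0
G(7) = mex{1} = 0
G(8) = mex{1} = 0
G(9) = mex{0,0} = 1
G(10) = mex{0,0,0} = 1
G(11) = mex{0,0,0} = 1
G(12) = mex{1,1,0} = 2
G(13) = mex{1,1,1} = 0
G(14) = mex{1,1,1} = 0
G(15) = mex{2,0,1} = 3
G(16) = mex{0,0,0} = 1
G(17) = mex{0,0,0} = 1
G(18) = mex{3,1,0} = 2

2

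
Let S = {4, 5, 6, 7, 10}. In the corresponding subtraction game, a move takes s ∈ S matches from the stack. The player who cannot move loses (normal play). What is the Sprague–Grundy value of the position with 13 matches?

3

n :  0  1  2  3  4  5  6  7  8  9 10 11 12 13
G :  0  0  0  0  1  1  1  1  2  2  2  2  3  3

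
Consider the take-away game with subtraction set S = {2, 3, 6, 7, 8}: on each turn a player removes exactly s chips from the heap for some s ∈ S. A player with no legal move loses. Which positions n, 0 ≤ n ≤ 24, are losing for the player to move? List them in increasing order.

G(0) = 0
G(1) = mex{} = 0
G(2) = mex{0} = 1
G(3) = mex{0,0} = 1
G(4) = mex{1,0} = 2
G(5) = mex{1,1} = 0
G(6) = mex{2,1,0} = 3
G(7) = mex{0,2,0,0} = 1
G(8) = mex{3,0,1,0,0} = 2
G(9) = mex{1,3,1,1,0} = 2
G(10) = mex{2,1,2,1,1} = 0
G(11) = mex{2,2,0,2,1} = 3
G(12) = mex{0,2,3,0,2} = 1
G(13) = mex{3,0,1,3,0} = 2
G(14) = mex{1,3,2,1,3} = 0
G(15) = mex{2,1,2,2,1} = 0
G(16) = mex{0,2,0,2,2} = 1
G(17) = mex{0,0,3,0,2} = 1
G(18) = mex{1,0,1,3,0} = 2
G(19) = mex{1,1,2,1,3} = 0
G(20) = mex{2,1,0,2,1} = 3
G(21) = mex{0,2,0,0,2} = 1
G(22) = mex{3,0,1,0,0} = 2
G(23) = mex{1,3,1,1,0} = 2
G(24) = mex{2,1,2,1,1} = 0
P-positions are exactly the n with G(n) = 0.

0, 1, 5, 10, 14, 15, 19, 24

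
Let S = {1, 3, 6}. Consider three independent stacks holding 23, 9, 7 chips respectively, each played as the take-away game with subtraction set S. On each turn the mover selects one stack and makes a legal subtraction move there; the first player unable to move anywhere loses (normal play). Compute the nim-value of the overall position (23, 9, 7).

All stacks use S = {1, 3, 6}:
n :  0  1  2  3  4  5  6  7  8  9 10 11 12 13 14 15 16 17 18 19 20 21 22 23
G :  0  1  0  1  0  1  2  3  2  0  1  0  1  0  1  2  3  2  0  1  0  1  0  1
Stack A: G(23) = 1.
Stack B: G(9) = 0.
Stack C: G(7) = 3.
Combined Grundy value = 1 ⊕ 0 ⊕ 3 = 2.

2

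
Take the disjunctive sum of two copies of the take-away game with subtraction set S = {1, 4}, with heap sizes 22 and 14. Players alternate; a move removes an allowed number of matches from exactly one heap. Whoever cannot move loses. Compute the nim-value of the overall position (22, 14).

All heaps use S = {1, 4}:
G(0) = 0
G(1) = mex{0} = 1
G(2) = mex{1} = 0
G(3) = mex{0} = 1
G(4) = mex{1,0} = 2
G(5) = mex{2,1} = 0
G(6) = mex{0,0} = 1
G(7) = mex{1,1} = 0
G(8) = mex{0,2} = 1
G(9) = mex{1,0} = 2
G(10) = mex{2,1} = 0
G(11) = mex{0,0} = 1
G(12) = mex{1,1} = 0
G(13) = mex{0,2} = 1
G(14) = mex{1,0} = 2
G(15) = mex{2,1} = 0
G(16) = mex{0,0} = 1
G(17) = mex{1,1} = 0
G(18) = mex{0,2} = 1
G(19) = mex{1,0} = 2
G(20) = mex{2,1} = 0
G(21) = mex{0,0} = 1
G(22) = mex{1,1} = 0
Heap A: G(22) = 0.
Heap B: G(14) = 2.
Combined Grundy value = 0 ⊕ 2 = 2.

2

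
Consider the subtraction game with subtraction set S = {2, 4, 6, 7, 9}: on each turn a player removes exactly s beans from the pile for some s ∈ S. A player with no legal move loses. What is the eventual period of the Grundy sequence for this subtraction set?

11

G(0) = 0
G(1) = mex{} = 0
G(2) = mex{0} = 1
G(3) = mex{0} = 1
G(4) = mex{1,0} = 2
G(5) = mex{1,0} = 2
G(6) = mex{2,1,0} = 3
G(7) = mex{2,1,0,0} = 3
G(8) = mex{3,2,1,0} = 4
G(9) = mex{3,2,1,1,0} = 4
G(10) = mex{4,3,2,1,0} = 5
G(11) = mex{4,3,2,2,1} = 0
G(12) = mex{5,4,3,2,1} = 0
G(13) = mex{0,4,3,3,2} = 1
G(14) = mex{0,5,4,3,2} = 1
G(15) = mex{1,0,4,4,3} = 2
G(16) = mex{1,0,5,4,3} = 2
G(17) = mex{2,1,0,5,4} = 3
G(18) = mex{2,1,0,0,4} = 3
G(19) = mex{3,2,1,0,5} = 4
G(20) = mex{3,2,1,1,0} = 4
G(21) = mex{4,3,2,1,0} = 5
G(22) = mex{4,3,2,2,1} = 0
G(23) = mex{5,4,3,2,1} = 0
G(n+11) = G(n) holds for n = 0,…,8 (a full window of length max(S) = 9), so the sequence is purely periodic with period 11.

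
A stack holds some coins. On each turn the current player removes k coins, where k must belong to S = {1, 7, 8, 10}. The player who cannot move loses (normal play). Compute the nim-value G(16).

G(0) = 0
G(1) = mex{0} = 1
G(2) = mex{1} = 0
G(3) = mex{0} = 1
G(4) = mex{1} = 0
G(5) = mex{0} = 1
G(6) = mex{1} = 0
G(7) = mex{0,0} = 1
G(8) = mex{1,1,0} = 2
G(9) = mex{2,0,1} = 3
G(10) = mex{3,1,0,0} = 2
G(11) = mex{2,0,1,1} = 3
G(12) = mex{3,1,0,0} = 2
G(13) = mex{2,0,1,1} = 3
G(14) = mex{3,1,0,0} = 2
G(15) = mex{2,2,1,1} = 0
G(16) = mex{0,3,2,0} = 1

1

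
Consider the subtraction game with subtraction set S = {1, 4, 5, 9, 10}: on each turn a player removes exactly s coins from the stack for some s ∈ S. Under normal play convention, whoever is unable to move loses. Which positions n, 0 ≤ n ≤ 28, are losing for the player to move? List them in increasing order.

0, 2, 8, 14, 16, 22, 28

G(0) = 0
G(1) = mex{0} = 1
G(2) = mex{1} = 0
G(3) = mex{0} = 1
G(4) = mex{1,0} = 2
G(5) = mex{2,1,0} = 3
G(6) = mex{3,0,1} = 2
G(7) = mex{2,1,0} = 3
G(8) = mex{3,2,1} = 0
G(9) = mex{0,3,2,0} = 1
G(10) = mex{1,2,3,1,0} = 4
G(11) = mex{4,3,2,0,1} = 5
G(12) = mex{5,0,3,1,0} = 2
G(13) = mex{2,1,0,2,1} = 3
G(14) = mex{3,4,1,3,2} = 0
G(15) = mex{0,5,4,2,3} = 1
G(16) = mex{1,2,5,3,2} = 0
G(17) = mex{0,3,2,0,3} = 1
G(18) = mex{1,0,3,1,0} = 2
G(19) = mex{2,1,0,4,1} = 3
G(20) = mex{3,0,1,5,4} = 2
G(21) = mex{2,1,0,2,5} = 3
G(22) = mex{3,2,1,3,2} = 0
G(23) = mex{0,3,2,0,3} = 1
G(24) = mex{1,2,3,1,0} = 4
G(25) = mex{4,3,2,0,1} = 5
G(26) = mex{5,0,3,1,0} = 2
G(27) = mex{2,1,0,2,1} = 3
G(28) = mex{3,4,1,3,2} = 0
P-positions are exactly the n with G(n) = 0.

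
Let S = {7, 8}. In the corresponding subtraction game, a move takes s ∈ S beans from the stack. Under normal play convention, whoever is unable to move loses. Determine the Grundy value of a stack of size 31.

G(0) = 0
G(1) = mex{} = 0
G(2) = mex{} = 0
G(3) = mex{} = 0
G(4) = mex{} = 0
G(5) = mex{} = 0
G(6) = mex{} = 0
G(7) = mex{0} = 1
G(8) = mex{0,0} = 1
G(9) = mex{0,0} = 1
G(10) = mex{0,0} = 1
G(11) = mex{0,0} = 1
G(12) = mex{0,0} = 1
G(13) = mex{0,0} = 1
G(14) = mex{1,0} = 2
G(15) = mex{1,1} = 0
G(16) = mex{1,1} = 0
G(17) = mex{1,1} = 0
G(18) = mex{1,1} = 0
G(19) = mex{1,1} = 0
G(20) = mex{1,1} = 0
G(21) = mex{2,1} = 0
G(22) = mex{0,2} = 1
G(23) = mex{0,0} = 1
G(24) = mex{0,0} = 1
G(25) = mex{0,0} = 1
G(26) = mex{0,0} = 1
G(27) = mex{0,0} = 1
G(28) = mex{0,0} = 1
G(29) = mex{1,0} = 2
G(30) = mex{1,1} = 0
G(31) = mex{1,1} = 0

0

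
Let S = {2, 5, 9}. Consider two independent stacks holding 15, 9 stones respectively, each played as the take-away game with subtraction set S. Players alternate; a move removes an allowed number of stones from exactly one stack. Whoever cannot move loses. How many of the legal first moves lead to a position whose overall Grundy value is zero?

All stacks use S = {2, 5, 9}:
G(0) = 0
G(1) = mex{} = 0
G(2) = mex{0} = 1
G(3) = mex{0} = 1
G(4) = mex{1} = 0
G(5) = mex{1,0} = 2
G(6) = mex{0,0} = 1
G(7) = mex{2,1} = 0
G(8) = mex{1,1} = 0
G(9) = mex{0,0,0} = 1
G(10) = mex{0,2,0} = 1
G(11) = mex{1,1,1} = 0
G(12) = mex{1,0,1} = 2
G(13) = mex{0,0,0} = 1
G(14) = mex{2,1,2} = 0
G(15) = mex{1,1,1} = 0
Stack A: G(15) = 0.
Stack B: G(9) = 1.
Combined Grundy value = 0 ⊕ 1 = 1.
A winning move leaves total XOR = 0, i.e. changes one component's Grundy value g to g ⊕ X where X is the current total.
Stack A: need g' = 0⊕1 = 1. Options: 15−2→G=1, 15−5→G=1, 15−9→G=1. Hits: 3.
Stack B: need g' = 1⊕1 = 0. Options: 9−2→G=0, 9−5→G=0, 9−9→G=0. Hits: 3.

6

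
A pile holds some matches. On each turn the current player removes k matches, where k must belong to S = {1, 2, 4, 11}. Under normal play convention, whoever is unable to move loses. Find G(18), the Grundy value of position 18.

n :  0  1  2  3  4  5  6  7  8  9 10 11 12 13 14 15 16 17 18
G :  0  1  2  0  1  2  0  1  2  0  1  2  0  1  2  0  1  2  0

0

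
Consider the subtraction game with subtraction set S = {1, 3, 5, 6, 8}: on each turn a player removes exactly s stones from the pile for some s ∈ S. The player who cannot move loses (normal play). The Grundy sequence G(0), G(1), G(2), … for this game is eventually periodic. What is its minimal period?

11

G(0) = 0
G(1) = mex{0} = 1
G(2) = mex{1} = 0
G(3) = mex{0,0} = 1
G(4) = mex{1,1} = 0
G(5) = mex{0,0,0} = 1
G(6) = mex{1,1,1,0} = 2
G(7) = mex{2,0,0,1} = 3
G(8) = mex{3,1,1,0,0} = 2
G(9) = mex{2,2,0,1,1} = 3
G(10) = mex{3,3,1,0,0} = 2
G(11) = mex{2,2,2,1,1} = 0
G(12) = mex{0,3,3,2,0} = 1
G(13) = mex{1,2,2,3,1} = 0
G(14) = mex{0,0,3,2,2} = 1
G(15) = mex{1,1,2,3,3} = 0
G(16) = mex{0,0,0,2,2} = 1
G(17) = mex{1,1,1,0,3} = 2
G(18) = mex{2,0,0,1,2} = 3
G(19) = mex{3,1,1,0,0} = 2
G(20) = mex{2,2,0,1,1} = 3
G(21) = mex{3,3,1,0,0} = 2
G(22) = mex{2,2,2,1,1} = 0
G(23) = mex{0,3,3,2,0} = 1
G(n+11) = G(n) holds for n = 0,…,7 (a full window of length max(S) = 8), so the sequence is purely periodic with period 11.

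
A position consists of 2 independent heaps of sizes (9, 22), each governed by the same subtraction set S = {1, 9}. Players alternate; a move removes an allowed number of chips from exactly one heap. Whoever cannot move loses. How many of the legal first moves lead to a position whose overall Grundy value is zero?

4

All heaps use S = {1, 9}:
n :  0  1  2  3  4  5  6  7  8  9 10 11 12 13 14 15 16 17 18 19 20 21 22
G :  0  1  0  1  0  1  0  1  0  1  0  1  0  1  0  1  0  1  0  1  0  1  0
Heap A: G(9) = 1.
Heap B: G(22) = 0.
Combined Grundy value = 1 ⊕ 0 = 1.
A winning move leaves total XOR = 0, i.e. changes one component's Grundy value g to g ⊕ X where X is the current total.
Heap A: need g' = 1⊕1 = 0. Options: 9−1→G=0, 9−9→G=0. Hits: 2.
Heap B: need g' = 0⊕1 = 1. Options: 22−1→G=1, 22−9→G=1. Hits: 2.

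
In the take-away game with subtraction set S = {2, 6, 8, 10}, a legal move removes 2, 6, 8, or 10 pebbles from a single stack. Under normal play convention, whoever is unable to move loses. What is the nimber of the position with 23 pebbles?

1

G(0) = 0
G(1) = mex{} = 0
G(2) = mex{0} = 1
G(3) = mex{0} = 1
G(4) = mex{1} = 0
G(5) = mex{1} = 0
G(6) = mex{0,0} = 1
G(7) = mex{0,0} = 1
G(8) = mex{1,1,0} = 2
G(9) = mex{1,1,0} = 2
G(10) = mex{2,0,1,0} = 3
G(11) = mex{2,0,1,0} = 3
G(12) = mex{3,1,0,1} = 2
G(13) = mex{3,1,0,1} = 2
G(14) = mex{2,2,1,0} = 3
G(15) = mex{2,2,1,0} = 3
G(16) = mex{3,3,2,1} = 0
G(17) = mex{3,3,2,1} = 0
G(18) = mex{0,2,3,2} = 1
G(19) = mex{0,2,3,2} = 1
G(20) = mex{1,3,2,3} = 0
G(21) = mex{1,3,2,3} = 0
G(22) = mex{0,0,3,2} = 1
G(23) = mex{0,0,3,2} = 1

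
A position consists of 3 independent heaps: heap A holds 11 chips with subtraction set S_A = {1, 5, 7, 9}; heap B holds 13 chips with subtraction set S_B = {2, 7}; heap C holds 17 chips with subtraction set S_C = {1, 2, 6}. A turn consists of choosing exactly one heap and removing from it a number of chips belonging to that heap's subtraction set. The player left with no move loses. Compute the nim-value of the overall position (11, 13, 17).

Heap A, S = {1, 5, 7, 9}:
n :  0  1  2  3  4  5  6  7  8  9 10 11
G :  0  1  0  1  0  1  0  1  0  1  0  1
G_A(11) = 1.
Heap B, S = {2, 7}:
n :  0  1  2  3  4  5  6  7  8  9 10 11 12 13
G :  0  0  1  1  0  0  1  1  2  0  0  1  1  0
G_B(13) = 0.
Heap C, S = {1, 2, 6}:
G(0) = 0
G(1) = mex{0} = 1
G(2) = mex{1,0} = 2
G(3) = mex{2,1} = 0
G(4) = mex{0,2} = 1
G(5) = mex{1,0} = 2
G(6) = mex{2,1,0} = 3
G(7) = mex{3,2,1} = 0
G(8) = mex{0,3,2} = 1
G(9) = mex{1,0,0} = 2
G(10) = mex{2,1,1} = 0
G(11) = mex{0,2,2} = 1
G(12) = mex{1,0,3} = 2
G(13) = mex{2,1,0} = 3
G(14) = mex{3,2,1} = 0
G(15) = mex{0,3,2} = 1
G(16) = mex{1,0,0} = 2
G(17) = mex{2,1,1} = 0
G_C(17) = 0.
Combined Grundy value = 1 ⊕ 0 ⊕ 0 = 1.

1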